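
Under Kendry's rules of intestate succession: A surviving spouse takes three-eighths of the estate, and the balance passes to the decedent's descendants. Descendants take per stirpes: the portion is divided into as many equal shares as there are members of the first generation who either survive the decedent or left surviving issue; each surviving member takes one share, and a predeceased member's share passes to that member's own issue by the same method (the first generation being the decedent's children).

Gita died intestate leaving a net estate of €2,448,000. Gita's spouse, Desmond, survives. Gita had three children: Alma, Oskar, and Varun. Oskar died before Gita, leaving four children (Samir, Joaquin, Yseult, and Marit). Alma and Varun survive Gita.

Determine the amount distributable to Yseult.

Yseult receives €127,500.

Desmond takes three-eighths of €2,448,000 = €918,000. The remaining €1,530,000 passes to the descendants.
The descendants' portion (€1,530,000) is divided into 3 shares of €510,000: Alma and Varun each take €510,000; Oskar's €510,000 share passes to Oskar's issue.
Oskar's share (€510,000) is divided into 4 shares of €127,500: Samir, Joaquin, Yseult, and Marit each take €127,500.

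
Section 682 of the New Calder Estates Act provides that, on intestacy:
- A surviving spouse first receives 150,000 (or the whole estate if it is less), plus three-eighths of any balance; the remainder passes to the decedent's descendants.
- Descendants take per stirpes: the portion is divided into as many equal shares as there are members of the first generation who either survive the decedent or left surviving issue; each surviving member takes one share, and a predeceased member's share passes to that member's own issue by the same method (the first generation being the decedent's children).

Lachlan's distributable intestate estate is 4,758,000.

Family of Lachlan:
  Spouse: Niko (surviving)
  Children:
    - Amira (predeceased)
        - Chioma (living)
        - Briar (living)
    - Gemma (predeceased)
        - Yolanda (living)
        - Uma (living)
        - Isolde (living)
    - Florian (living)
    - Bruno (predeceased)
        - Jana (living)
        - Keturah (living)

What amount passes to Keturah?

Niko first takes 150,000, leaving a balance of 4,608,000. Niko then takes three-eighths of the balance (1,728,000), for a total of 1,878,000. The remaining 2,880,000 passes to the descendants.
The descendants' portion (2,880,000) is divided into 4 shares of 720,000: Florian takes 720,000; Amira's 720,000 share passes to Amira's issue; Gemma's 720,000 share passes to Gemma's issue; Bruno's 720,000 share passes to Bruno's issue.
Amira's share (720,000) is divided into 2 shares of 360,000: Chioma and Briar each take 360,000.
Gemma's share (720,000) is divided into 3 shares of 240,000: Yolanda, Uma, and Isolde each take 240,000.
Bruno's share (720,000) is divided into 2 shares of 360,000: Jana and Keturah each take 360,000.

Keturah receives 360,000.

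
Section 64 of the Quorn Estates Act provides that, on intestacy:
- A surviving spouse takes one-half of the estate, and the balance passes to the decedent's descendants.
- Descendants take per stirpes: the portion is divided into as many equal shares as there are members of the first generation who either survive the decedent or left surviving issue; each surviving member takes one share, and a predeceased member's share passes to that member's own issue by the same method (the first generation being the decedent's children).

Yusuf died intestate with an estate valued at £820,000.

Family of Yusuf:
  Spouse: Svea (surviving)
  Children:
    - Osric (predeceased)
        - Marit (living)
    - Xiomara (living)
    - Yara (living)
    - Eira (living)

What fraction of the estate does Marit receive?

Marit receives 1/8 of the estate.

Svea takes one-half of £820,000 = £410,000. The remaining £410,000 passes to the descendants.
The descendants' portion (£410,000) is divided into 4 shares of £102,500: Xiomara, Yara, and Eira each take £102,500; Osric's £102,500 share passes to Osric's issue.
Osric's share (£102,500) passes entirely to Marit.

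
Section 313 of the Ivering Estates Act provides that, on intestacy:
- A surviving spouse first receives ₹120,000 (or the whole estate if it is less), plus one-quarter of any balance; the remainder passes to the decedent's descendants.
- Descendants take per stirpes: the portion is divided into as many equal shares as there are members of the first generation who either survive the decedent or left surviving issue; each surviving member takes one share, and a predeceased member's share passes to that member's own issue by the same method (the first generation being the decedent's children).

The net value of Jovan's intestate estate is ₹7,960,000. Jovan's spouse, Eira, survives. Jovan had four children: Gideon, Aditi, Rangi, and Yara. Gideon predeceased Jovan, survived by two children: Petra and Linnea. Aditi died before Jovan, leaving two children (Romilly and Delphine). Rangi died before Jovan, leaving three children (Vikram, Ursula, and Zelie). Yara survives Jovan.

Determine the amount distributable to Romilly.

Romilly receives ₹735,000.

Eira first takes ₹120,000, leaving a balance of ₹7,840,000. Eira then takes one-quarter of the balance (₹1,960,000), for a total of ₹2,080,000. The remaining ₹5,880,000 passes to the descendants.
The descendants' portion (₹5,880,000) is divided into 4 shares of ₹1,470,000: Yara takes ₹1,470,000; Gideon's ₹1,470,000 share passes to Gideon's issue; Aditi's ₹1,470,000 share passes to Aditi's issue; Rangi's ₹1,470,000 share passes to Rangi's issue.
Gideon's share (₹1,470,000) is divided into 2 shares of ₹735,000: Petra and Linnea each take ₹735,000.
Aditi's share (₹1,470,000) is divided into 2 shares of ₹735,000: Romilly and Delphine each take ₹735,000.
Rangi's share (₹1,470,000) is divided into 3 shares of ₹490,000: Vikram, Ursula, and Zelie each take ₹490,000.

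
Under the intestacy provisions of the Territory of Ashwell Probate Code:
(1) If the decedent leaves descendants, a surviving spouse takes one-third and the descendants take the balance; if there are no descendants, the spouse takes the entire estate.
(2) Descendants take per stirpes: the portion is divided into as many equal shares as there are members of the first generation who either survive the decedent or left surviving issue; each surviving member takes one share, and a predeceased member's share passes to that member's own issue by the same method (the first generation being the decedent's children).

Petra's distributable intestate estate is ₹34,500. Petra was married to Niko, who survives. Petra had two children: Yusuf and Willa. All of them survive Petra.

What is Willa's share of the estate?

Niko takes one-third of ₹34,500 = ₹11,500. The remaining ₹23,000 passes to the descendants.
The descendants' portion (₹23,000) is divided into 2 shares of ₹11,500: Yusuf and Willa each take ₹11,500.

Willa receives ₹11,500.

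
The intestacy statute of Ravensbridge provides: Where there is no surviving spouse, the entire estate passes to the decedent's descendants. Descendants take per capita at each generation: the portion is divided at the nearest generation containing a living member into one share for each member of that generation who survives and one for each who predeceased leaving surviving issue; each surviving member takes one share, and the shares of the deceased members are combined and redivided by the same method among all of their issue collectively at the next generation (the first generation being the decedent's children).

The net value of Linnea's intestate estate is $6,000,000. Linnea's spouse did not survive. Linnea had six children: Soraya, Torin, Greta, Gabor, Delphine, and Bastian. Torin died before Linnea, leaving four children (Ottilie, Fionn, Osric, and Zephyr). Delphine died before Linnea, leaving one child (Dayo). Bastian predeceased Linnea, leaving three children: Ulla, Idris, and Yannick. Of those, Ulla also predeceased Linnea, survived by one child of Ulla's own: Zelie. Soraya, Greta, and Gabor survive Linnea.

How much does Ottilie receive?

The entire $6,000,000 passes to the descendants.
That amount ($6,000,000) is divided at the children's generation into 6 shares of $1,000,000. Soraya, Greta, and Gabor each take $1,000,000. The 3 shares of the deceased (Torin, Delphine, and Bastian) are combined into a pool of $3,000,000.
That pool ($3,000,000) is divided at the grandchildren's generation into 8 shares of $375,000. Ottilie, Fionn, Osric, Zephyr, Dayo, Idris, and Yannick each take $375,000. The remaining share for the deceased Ulla ($375,000) is carried to the next generation.
That pool ($375,000) passes entirely to Zelie, the sole taker at the great-grandchildren's generation.

Ottilie receives $375,000.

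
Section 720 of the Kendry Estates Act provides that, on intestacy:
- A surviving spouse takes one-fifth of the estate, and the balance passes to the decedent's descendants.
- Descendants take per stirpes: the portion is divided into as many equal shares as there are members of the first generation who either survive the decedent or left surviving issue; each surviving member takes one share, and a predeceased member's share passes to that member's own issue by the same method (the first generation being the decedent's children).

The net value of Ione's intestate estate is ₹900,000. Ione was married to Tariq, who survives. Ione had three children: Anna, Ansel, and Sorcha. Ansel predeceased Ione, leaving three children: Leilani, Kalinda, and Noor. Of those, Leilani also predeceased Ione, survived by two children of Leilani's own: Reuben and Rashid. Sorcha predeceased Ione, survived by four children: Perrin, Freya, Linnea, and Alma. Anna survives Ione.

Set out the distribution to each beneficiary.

Tariq: ₹180,000; Anna: ₹240,000; Reuben: ₹40,000; Rashid: ₹40,000; Kalinda: ₹80,000; Noor: ₹80,000; Perrin: ₹60,000; Freya: ₹60,000; Linnea: ₹60,000; Alma: ₹60,000

Tariq takes one-fifth of ₹900,000 = ₹180,000. The remaining ₹720,000 passes to the descendants.
The descendants' portion (₹720,000) is divided into 3 shares of ₹240,000: Anna takes ₹240,000; Ansel's ₹240,000 share passes to Ansel's issue; Sorcha's ₹240,000 share passes to Sorcha's issue.
Ansel's share (₹240,000) is divided into 3 shares of ₹80,000: Kalinda and Noor each take ₹80,000; Leilani's ₹80,000 share passes to Leilani's issue.
Leilani's share (₹80,000) is divided into 2 shares of ₹40,000: Reuben and Rashid each take ₹40,000.
Sorcha's share (₹240,000) is divided into 4 shares of ₹60,000: Perrin, Freya, Linnea, and Alma each take ₹60,000.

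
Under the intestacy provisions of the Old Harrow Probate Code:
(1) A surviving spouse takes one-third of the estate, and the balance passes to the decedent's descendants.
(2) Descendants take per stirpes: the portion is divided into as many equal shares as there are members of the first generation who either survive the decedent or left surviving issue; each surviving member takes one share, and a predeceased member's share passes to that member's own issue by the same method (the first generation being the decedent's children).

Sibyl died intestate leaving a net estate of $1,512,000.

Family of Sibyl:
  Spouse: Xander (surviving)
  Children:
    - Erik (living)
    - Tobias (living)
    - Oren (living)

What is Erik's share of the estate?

Xander takes one-third of $1,512,000 = $504,000. The remaining $1,008,000 passes to the descendants.
The descendants' portion ($1,008,000) is divided into 3 shares of $336,000: Erik, Tobias, and Oren each take $336,000.

Erik receives $336,000.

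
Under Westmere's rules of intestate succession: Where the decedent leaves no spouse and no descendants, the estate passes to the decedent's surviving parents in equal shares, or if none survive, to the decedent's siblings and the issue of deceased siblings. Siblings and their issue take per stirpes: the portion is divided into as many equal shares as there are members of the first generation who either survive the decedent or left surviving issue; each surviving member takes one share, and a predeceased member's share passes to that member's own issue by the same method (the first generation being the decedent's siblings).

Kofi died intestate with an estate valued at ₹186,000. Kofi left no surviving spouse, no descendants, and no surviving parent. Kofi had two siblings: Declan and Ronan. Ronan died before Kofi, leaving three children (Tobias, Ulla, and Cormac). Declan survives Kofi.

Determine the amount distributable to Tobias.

The entire ₹186,000 passes to the siblings and their issue.
That amount (₹186,000) is divided into 2 shares of ₹93,000: Declan takes ₹93,000; Ronan's ₹93,000 share passes to Ronan's issue.
Ronan's share (₹93,000) is divided into 3 shares of ₹31,000: Tobias, Ulla, and Cormac each take ₹31,000.

Tobias receives ₹31,000.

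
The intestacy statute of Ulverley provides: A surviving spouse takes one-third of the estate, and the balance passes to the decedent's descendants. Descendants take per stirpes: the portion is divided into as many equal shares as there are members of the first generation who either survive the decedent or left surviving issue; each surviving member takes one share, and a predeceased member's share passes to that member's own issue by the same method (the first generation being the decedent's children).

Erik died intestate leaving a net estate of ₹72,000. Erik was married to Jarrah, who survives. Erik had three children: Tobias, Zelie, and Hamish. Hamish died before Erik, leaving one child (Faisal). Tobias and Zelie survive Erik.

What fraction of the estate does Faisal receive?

Jarrah takes one-third of ₹72,000 = ₹24,000. The remaining ₹48,000 passes to the descendants.
The descendants' portion (₹48,000) is divided into 3 shares of ₹16,000: Tobias and Zelie each take ₹16,000; Hamish's ₹16,000 share passes to Hamish's issue.
Hamish's share (₹16,000) passes entirely to Faisal.

Faisal receives 2/9 of the estate.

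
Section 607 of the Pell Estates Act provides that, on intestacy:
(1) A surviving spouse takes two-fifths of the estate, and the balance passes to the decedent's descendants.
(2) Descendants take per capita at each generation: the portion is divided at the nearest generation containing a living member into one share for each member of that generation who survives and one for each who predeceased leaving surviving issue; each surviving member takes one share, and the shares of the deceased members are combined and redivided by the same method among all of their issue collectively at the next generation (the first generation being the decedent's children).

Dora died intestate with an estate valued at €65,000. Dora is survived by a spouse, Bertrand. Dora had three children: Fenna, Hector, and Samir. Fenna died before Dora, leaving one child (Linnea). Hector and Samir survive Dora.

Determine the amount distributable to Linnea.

Bertrand takes two-fifths of €65,000 = €26,000. The remaining €39,000 passes to the descendants.
The descendants' portion (€39,000) is divided at the children's generation into 3 shares of €13,000. Hector and Samir each take €13,000. The remaining share for the deceased Fenna (€13,000) is carried to the next generation.
That pool (€13,000) passes entirely to Linnea, the sole taker at the grandchildren's generation.

Linnea receives €13,000.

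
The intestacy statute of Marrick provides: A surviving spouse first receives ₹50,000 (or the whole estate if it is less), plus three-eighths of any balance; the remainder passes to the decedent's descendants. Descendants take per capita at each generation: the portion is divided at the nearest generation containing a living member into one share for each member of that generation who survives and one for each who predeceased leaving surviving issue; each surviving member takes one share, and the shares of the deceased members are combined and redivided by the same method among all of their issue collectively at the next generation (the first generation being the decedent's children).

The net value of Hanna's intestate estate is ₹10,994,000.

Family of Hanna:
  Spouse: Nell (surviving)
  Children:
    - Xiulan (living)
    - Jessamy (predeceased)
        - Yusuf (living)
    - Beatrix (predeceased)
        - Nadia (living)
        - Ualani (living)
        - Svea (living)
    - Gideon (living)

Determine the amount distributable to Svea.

Svea receives ₹855,000.

Nell first takes ₹50,000, leaving a balance of ₹10,944,000. Nell then takes three-eighths of the balance (₹4,104,000), for a total of ₹4,154,000. The remaining ₹6,840,000 passes to the descendants.
The descendants' portion (₹6,840,000) is divided at the children's generation into 4 shares of ₹1,710,000. Xiulan and Gideon each take ₹1,710,000. The 2 shares of the deceased (Jessamy and Beatrix) are combined into a pool of ₹3,420,000.
That pool (₹3,420,000) is divided at the grandchildren's generation equally among Yusuf, Nadia, Ualani, and Svea: ₹855,000 each.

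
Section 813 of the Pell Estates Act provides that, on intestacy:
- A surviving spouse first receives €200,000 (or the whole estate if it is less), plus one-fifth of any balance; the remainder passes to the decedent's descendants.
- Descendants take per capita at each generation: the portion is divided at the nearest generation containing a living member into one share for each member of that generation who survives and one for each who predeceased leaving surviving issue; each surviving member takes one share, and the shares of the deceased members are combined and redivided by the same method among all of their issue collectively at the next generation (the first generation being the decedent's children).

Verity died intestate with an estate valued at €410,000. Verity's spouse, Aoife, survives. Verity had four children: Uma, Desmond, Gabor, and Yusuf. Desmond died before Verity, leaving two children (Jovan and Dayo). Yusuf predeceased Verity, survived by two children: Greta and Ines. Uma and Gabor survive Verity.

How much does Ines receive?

Ines receives €21,000.

Aoife first takes €200,000, leaving a balance of €210,000. Aoife then takes one-fifth of the balance (€42,000), for a total of €242,000. The remaining €168,000 passes to the descendants.
The descendants' portion (€168,000) is divided at the children's generation into 4 shares of €42,000. Uma and Gabor each take €42,000. The 2 shares of the deceased (Desmond and Yusuf) are combined into a pool of €84,000.
That pool (€84,000) is divided at the grandchildren's generation equally among Jovan, Dayo, Greta, and Ines: €21,000 each.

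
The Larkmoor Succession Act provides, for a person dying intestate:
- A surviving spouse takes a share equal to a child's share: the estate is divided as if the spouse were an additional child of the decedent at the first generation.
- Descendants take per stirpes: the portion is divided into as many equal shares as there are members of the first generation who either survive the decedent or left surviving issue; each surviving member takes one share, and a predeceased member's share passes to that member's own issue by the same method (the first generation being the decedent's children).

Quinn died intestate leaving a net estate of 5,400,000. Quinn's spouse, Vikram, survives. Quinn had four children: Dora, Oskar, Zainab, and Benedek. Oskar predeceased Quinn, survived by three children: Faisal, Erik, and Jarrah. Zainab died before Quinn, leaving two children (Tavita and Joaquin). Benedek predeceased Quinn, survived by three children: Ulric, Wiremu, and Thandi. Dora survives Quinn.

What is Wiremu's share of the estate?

Wiremu receives 360,000.

The spouse counts as an additional share at the children's level, so there are 5 primary shares of 1,080,000. Vikram takes one such share (1,080,000).
The children's combined portion (4,320,000) is divided into 4 shares of 1,080,000: Dora takes 1,080,000; Oskar's 1,080,000 share passes to Oskar's issue; Zainab's 1,080,000 share passes to Zainab's issue; Benedek's 1,080,000 share passes to Benedek's issue.
Oskar's share (1,080,000) is divided into 3 shares of 360,000: Faisal, Erik, and Jarrah each take 360,000.
Zainab's share (1,080,000) is divided into 2 shares of 540,000: Tavita and Joaquin each take 540,000.
Benedek's share (1,080,000) is divided into 3 shares of 360,000: Ulric, Wiremu, and Thandi each take 360,000.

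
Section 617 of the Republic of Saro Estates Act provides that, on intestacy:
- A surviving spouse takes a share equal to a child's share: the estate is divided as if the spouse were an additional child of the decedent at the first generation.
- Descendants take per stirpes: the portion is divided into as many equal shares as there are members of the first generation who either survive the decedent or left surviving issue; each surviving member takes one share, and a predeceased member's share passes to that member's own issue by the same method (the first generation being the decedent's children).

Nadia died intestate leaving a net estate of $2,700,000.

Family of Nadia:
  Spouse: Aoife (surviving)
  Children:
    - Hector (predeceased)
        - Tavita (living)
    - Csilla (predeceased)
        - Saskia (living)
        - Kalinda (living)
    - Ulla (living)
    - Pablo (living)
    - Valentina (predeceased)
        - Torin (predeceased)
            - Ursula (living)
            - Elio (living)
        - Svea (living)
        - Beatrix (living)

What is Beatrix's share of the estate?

Beatrix receives $150,000.

The spouse counts as an additional share at the children's level, so there are 6 primary shares of $450,000. Aoife takes one such share ($450,000).
The children's combined portion ($2,250,000) is divided into 5 shares of $450,000: Ulla and Pablo each take $450,000; Hector's $450,000 share passes to Hector's issue; Csilla's $450,000 share passes to Csilla's issue; Valentina's $450,000 share passes to Valentina's issue.
Hector's share ($450,000) passes entirely to Tavita.
Csilla's share ($450,000) is divided into 2 shares of $225,000: Saskia and Kalinda each take $225,000.
Valentina's share ($450,000) is divided into 3 shares of $150,000: Svea and Beatrix each take $150,000; Torin's $150,000 share passes to Torin's issue.
Torin's share ($150,000) is divided into 2 shares of $75,000: Ursula and Elio each take $75,000.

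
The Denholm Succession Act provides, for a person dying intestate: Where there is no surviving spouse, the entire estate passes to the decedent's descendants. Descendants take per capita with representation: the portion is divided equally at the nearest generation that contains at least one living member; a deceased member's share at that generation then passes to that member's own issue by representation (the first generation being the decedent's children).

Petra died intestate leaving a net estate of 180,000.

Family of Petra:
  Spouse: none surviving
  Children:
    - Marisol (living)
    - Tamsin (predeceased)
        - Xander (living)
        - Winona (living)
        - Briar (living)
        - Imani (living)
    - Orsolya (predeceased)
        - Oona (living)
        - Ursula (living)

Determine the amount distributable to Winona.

The entire 180,000 passes to the descendants.
That amount (180,000) is divided into 3 shares of 60,000: Marisol takes 60,000; Tamsin's 60,000 share passes to Tamsin's issue; Orsolya's 60,000 share passes to Orsolya's issue.
Tamsin's share (60,000) is divided into 4 shares of 15,000: Xander, Winona, Briar, and Imani each take 15,000.
Orsolya's share (60,000) is divided into 2 shares of 30,000: Oona and Ursula each take 30,000.

Winona receives 15,000.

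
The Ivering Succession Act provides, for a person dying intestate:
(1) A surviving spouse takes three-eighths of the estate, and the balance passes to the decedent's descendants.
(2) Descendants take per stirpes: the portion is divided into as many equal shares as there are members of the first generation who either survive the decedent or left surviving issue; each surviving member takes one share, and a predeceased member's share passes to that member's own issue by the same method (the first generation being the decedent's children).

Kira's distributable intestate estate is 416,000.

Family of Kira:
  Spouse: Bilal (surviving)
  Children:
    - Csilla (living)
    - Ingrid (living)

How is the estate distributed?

Bilal takes three-eighths of 416,000 = 156,000. The remaining 260,000 passes to the descendants.
The descendants' portion (260,000) is divided into 2 shares of 130,000: Csilla and Ingrid each take 130,000.

Bilal: 156,000; Csilla: 130,000; Ingrid: 130,000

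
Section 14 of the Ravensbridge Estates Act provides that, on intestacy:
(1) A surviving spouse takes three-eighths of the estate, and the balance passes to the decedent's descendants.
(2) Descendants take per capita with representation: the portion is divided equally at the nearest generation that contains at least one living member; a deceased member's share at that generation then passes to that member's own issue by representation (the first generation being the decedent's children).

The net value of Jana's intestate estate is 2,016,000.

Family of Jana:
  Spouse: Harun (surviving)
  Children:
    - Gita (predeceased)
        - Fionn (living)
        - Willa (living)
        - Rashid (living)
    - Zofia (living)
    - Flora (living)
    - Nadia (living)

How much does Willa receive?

Willa receives 105,000.

Harun takes three-eighths of 2,016,000 = 756,000. The remaining 1,260,000 passes to the descendants.
The descendants' portion (1,260,000) is divided into 4 shares of 315,000: Zofia, Flora, and Nadia each take 315,000; Gita's 315,000 share passes to Gita's issue.
Gita's share (315,000) is divided into 3 shares of 105,000: Fionn, Willa, and Rashid each take 105,000.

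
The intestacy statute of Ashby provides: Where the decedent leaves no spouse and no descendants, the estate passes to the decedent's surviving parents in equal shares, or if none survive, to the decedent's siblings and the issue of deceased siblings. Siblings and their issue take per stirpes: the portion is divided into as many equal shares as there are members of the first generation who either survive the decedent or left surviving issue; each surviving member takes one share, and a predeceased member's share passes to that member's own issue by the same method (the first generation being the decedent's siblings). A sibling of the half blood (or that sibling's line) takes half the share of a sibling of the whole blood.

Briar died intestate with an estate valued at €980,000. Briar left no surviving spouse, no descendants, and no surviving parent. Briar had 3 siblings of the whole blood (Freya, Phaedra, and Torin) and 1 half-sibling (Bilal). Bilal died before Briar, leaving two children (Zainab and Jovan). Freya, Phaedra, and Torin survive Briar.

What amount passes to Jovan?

The entire €980,000 passes to the siblings and their issue.
Counting each half-blood sibling's line as half a unit, there are 7/2 units in €980,000, so one unit is €280,000. Whole-blood lines (Freya, Phaedra, and Torin) take €280,000 each; half-blood lines (Bilal) take €140,000 each.
Bilal's share (€140,000) is divided into 2 shares of €70,000: Zainab and Jovan each take €70,000.

Jovan receives €70,000.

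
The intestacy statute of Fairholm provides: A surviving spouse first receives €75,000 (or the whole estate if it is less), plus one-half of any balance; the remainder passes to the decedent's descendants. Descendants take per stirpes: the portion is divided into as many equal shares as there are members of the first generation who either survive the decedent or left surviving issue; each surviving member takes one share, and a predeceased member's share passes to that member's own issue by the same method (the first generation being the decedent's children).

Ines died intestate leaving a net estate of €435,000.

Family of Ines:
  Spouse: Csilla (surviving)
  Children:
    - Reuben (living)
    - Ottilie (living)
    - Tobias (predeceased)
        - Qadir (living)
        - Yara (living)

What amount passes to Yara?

Yara receives €30,000.

Csilla first takes €75,000, leaving a balance of €360,000. Csilla then takes one-half of the balance (€180,000), for a total of €255,000. The remaining €180,000 passes to the descendants.
The descendants' portion (€180,000) is divided into 3 shares of €60,000: Reuben and Ottilie each take €60,000; Tobias's €60,000 share passes to Tobias's issue.
Tobias's share (€60,000) is divided into 2 shares of €30,000: Qadir and Yara each take €30,000.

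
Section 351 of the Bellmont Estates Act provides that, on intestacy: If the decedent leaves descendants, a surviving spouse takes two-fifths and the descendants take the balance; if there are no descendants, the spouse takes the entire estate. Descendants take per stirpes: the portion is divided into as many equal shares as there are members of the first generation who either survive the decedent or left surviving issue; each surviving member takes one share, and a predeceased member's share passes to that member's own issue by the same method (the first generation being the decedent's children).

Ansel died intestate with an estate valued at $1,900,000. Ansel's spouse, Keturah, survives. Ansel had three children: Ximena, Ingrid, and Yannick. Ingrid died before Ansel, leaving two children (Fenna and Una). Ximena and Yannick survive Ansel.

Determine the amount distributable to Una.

Una receives $190,000.

Keturah takes two-fifths of $1,900,000 = $760,000. The remaining $1,140,000 passes to the descendants.
The descendants' portion ($1,140,000) is divided into 3 shares of $380,000: Ximena and Yannick each take $380,000; Ingrid's $380,000 share passes to Ingrid's issue.
Ingrid's share ($380,000) is divided into 2 shares of $190,000: Fenna and Una each take $190,000.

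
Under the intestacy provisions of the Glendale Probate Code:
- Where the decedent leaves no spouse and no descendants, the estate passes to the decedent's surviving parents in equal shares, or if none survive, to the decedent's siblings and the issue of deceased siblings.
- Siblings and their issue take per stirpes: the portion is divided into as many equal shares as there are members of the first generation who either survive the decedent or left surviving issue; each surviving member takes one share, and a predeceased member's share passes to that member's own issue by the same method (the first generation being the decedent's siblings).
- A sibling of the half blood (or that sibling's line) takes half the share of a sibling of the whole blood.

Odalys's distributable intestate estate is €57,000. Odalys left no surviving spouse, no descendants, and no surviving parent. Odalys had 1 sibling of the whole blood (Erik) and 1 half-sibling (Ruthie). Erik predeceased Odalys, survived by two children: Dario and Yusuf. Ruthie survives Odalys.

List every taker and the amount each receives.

The entire €57,000 passes to the siblings and their issue.
Counting each half-blood sibling's line as half a unit, there are 3/2 units in €57,000, so one unit is €38,000. Whole-blood lines (Erik) take €38,000 each; half-blood lines (Ruthie) take €19,000 each.
Erik's share (€38,000) is divided into 2 shares of €19,000: Dario and Yusuf each take €19,000.

Ruthie: €19,000; Dario: €19,000; Yusuf: €19,000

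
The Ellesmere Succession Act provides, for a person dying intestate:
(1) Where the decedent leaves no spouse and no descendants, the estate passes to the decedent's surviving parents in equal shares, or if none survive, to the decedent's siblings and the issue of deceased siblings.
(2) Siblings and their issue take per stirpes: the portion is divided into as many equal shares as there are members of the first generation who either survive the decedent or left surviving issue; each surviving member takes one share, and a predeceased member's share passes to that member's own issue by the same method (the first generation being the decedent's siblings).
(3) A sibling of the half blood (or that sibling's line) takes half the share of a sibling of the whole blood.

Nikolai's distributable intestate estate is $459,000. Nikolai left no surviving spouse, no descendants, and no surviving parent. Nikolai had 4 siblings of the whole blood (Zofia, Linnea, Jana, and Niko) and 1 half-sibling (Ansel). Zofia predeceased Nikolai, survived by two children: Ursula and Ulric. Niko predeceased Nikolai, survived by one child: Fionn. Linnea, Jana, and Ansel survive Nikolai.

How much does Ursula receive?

The entire $459,000 passes to the siblings and their issue.
Counting each half-blood sibling's line as half a unit, there are 9/2 units in $459,000, so one unit is $102,000. Whole-blood lines (Zofia, Linnea, Jana, and Niko) take $102,000 each; half-blood lines (Ansel) take $51,000 each.
Zofia's share ($102,000) is divided into 2 shares of $51,000: Ursula and Ulric each take $51,000.
Niko's share ($102,000) passes entirely to Fionn.

Ursula receives $51,000.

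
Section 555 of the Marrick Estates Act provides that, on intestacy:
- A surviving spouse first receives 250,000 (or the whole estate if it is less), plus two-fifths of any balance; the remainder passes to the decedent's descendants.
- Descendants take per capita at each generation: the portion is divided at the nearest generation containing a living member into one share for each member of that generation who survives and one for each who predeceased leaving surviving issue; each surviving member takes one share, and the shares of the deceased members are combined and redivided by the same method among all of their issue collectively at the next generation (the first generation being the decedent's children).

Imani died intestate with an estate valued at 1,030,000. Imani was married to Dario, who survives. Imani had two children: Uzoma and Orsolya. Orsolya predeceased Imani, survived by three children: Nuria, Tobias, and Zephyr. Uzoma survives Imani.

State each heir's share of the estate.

Dario: 562,000; Uzoma: 234,000; Nuria: 78,000; Tobias: 78,000; Zephyr: 78,000

Dario first takes 250,000, leaving a balance of 780,000. Dario then takes two-fifths of the balance (312,000), for a total of 562,000. The remaining 468,000 passes to the descendants.
The descendants' portion (468,000) is divided at the children's generation into 2 shares of 234,000. Uzoma takes 234,000. The remaining share for the deceased Orsolya (234,000) is carried to the next generation.
That pool (234,000) is divided at the grandchildren's generation equally among Nuria, Tobias, and Zephyr: 78,000 each.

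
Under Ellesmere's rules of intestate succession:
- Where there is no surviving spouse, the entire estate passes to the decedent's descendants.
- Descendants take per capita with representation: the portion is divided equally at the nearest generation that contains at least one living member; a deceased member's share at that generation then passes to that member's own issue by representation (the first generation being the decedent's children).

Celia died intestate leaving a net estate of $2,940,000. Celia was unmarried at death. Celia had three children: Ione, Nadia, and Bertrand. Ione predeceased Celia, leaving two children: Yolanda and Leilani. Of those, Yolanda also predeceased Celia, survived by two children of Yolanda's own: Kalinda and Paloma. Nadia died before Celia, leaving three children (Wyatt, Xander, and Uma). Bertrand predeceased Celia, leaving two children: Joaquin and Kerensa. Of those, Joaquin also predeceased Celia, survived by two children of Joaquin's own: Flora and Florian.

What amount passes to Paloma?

Paloma receives $210,000.

The entire $2,940,000 passes to the descendants.
No child survives, so the initial division is made at the grandchildren's generation.
That amount ($2,940,000) is divided into 7 shares of $420,000: Leilani, Wyatt, Xander, Uma, and Kerensa each take $420,000; Yolanda's $420,000 share passes to Yolanda's issue; Joaquin's $420,000 share passes to Joaquin's issue.
Yolanda's share ($420,000) is divided into 2 shares of $210,000: Kalinda and Paloma each take $210,000.
Joaquin's share ($420,000) is divided into 2 shares of $210,000: Flora and Florian each take $210,000.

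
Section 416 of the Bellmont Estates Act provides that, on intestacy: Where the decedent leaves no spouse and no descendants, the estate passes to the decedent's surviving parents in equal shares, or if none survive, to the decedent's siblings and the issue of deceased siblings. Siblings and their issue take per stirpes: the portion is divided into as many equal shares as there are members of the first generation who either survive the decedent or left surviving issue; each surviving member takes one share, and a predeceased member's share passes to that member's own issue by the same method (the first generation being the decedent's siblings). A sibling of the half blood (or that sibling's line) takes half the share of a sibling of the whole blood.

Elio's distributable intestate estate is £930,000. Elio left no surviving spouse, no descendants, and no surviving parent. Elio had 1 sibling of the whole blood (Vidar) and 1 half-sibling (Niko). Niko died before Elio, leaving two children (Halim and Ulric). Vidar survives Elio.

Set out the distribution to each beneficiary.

Halim: £155,000; Ulric: £155,000; Vidar: £620,000

The entire £930,000 passes to the siblings and their issue.
Counting each half-blood sibling's line as half a unit, there are 3/2 units in £930,000, so one unit is £620,000. Whole-blood lines (Vidar) take £620,000 each; half-blood lines (Niko) take £310,000 each.
Niko's share (£310,000) is divided into 2 shares of £155,000: Halim and Ulric each take £155,000.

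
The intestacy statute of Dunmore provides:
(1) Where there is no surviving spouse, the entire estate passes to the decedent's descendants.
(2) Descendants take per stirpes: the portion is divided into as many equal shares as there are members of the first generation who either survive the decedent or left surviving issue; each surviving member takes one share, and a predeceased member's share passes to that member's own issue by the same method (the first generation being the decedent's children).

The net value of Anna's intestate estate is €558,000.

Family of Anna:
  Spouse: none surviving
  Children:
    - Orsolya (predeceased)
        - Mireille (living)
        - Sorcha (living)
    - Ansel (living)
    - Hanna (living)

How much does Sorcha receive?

The entire €558,000 passes to the descendants.
That amount (€558,000) is divided into 3 shares of €186,000: Ansel and Hanna each take €186,000; Orsolya's €186,000 share passes to Orsolya's issue.
Orsolya's share (€186,000) is divided into 2 shares of €93,000: Mireille and Sorcha each take €93,000.

Sorcha receives €93,000.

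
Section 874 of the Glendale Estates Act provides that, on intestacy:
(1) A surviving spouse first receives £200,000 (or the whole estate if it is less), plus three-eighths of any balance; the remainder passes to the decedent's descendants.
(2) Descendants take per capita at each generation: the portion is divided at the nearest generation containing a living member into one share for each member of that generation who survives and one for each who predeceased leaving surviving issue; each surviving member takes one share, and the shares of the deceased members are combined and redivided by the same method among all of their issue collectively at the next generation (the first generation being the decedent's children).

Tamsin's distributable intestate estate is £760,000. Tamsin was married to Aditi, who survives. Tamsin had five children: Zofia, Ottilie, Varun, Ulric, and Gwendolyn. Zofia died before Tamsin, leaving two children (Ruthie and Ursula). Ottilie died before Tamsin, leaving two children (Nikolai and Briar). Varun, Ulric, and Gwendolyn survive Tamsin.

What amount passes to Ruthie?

Ruthie receives £35,000.

Aditi first takes £200,000, leaving a balance of £560,000. Aditi then takes three-eighths of the balance (£210,000), for a total of £410,000. The remaining £350,000 passes to the descendants.
The descendants' portion (£350,000) is divided at the children's generation into 5 shares of £70,000. Varun, Ulric, and Gwendolyn each take £70,000. The 2 shares of the deceased (Zofia and Ottilie) are combined into a pool of £140,000.
That pool (£140,000) is divided at the grandchildren's generation equally among Ruthie, Ursula, Nikolai, and Briar: £35,000 each.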